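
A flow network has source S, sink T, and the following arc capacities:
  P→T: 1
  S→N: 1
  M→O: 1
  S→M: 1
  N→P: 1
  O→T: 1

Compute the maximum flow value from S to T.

Augment S→N→P→T: bottleneck 1. Total 1.
Augment S→M→O→T: bottleneck 1. Total 2.
No augmenting path remains in the residual graph.

2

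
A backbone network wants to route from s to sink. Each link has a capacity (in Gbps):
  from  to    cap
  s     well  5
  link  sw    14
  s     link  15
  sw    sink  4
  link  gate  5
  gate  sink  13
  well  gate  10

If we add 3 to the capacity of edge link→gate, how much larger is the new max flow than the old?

Original max flow = 14.
After raising cap(link→gate), augmenting paths through that edge carry 3 more units.
New max flow = 17. Increase = 3.

3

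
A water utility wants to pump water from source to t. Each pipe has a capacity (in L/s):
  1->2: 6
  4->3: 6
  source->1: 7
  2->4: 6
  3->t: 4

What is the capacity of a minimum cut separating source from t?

4

Max flow = 4 (via 1 augmenting path).
In the residual at optimum, the set reachable from source is {1, 2, 3, 4, source}.
Cut edges: 3->t (cap 4). Sum = 4.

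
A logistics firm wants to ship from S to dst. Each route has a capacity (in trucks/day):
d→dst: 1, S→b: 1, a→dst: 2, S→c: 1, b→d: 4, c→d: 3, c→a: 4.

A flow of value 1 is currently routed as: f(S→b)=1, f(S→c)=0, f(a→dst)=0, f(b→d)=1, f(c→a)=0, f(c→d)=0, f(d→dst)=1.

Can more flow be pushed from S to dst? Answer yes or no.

Residual path S→c→a→dst has bottleneck 1 > 0.
Pushing 1 along it raises the flow to 2, so the given flow is not maximum.

Yes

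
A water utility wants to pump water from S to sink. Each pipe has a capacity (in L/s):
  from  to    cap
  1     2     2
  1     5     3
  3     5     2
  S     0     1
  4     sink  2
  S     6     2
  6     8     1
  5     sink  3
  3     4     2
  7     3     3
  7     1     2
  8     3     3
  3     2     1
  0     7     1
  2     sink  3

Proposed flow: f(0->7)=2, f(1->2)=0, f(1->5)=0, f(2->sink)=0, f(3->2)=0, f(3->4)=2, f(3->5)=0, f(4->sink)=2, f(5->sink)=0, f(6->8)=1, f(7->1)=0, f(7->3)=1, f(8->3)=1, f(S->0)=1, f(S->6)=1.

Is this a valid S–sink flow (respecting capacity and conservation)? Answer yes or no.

Capacity violated on 0->7: flow 2 > capacity 1.

No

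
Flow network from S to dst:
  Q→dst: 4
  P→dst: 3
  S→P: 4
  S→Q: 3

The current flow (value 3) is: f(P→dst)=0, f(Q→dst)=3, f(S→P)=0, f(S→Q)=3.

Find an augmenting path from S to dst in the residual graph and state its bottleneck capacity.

S→P→dst, bottleneck 3

Residual along S→P→dst: S→P: 4, P→dst: 3.
Bottleneck = min = 3.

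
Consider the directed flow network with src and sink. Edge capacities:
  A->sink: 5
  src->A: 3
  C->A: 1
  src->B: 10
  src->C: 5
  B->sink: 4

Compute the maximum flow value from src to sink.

8

Augment src->B->sink: bottleneck 4. Total 4.
Augment src->A->sink: bottleneck 3. Total 7.
Augment src->C->A->sink: bottleneck 1. Total 8.
No augmenting path remains in the residual graph.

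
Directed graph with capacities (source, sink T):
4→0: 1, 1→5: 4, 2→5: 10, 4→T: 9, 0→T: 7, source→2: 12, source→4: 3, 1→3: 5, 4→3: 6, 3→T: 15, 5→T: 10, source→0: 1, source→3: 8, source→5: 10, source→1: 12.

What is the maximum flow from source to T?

27

Augment source→4→T: bottleneck 3. Total 3.
Augment source→3→T: bottleneck 8. Total 11.
Augment source→5→T: bottleneck 10. Total 21.
Augment source→0→T: bottleneck 1. Total 22.
Augment source→1→3→T: bottleneck 5. Total 27.
No augmenting path remains in the residual graph.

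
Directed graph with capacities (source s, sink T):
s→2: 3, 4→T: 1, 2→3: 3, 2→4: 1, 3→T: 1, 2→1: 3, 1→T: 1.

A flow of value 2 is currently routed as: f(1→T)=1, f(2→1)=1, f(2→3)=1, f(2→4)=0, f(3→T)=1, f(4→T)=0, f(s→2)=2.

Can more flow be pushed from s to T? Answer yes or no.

Yes

Residual path s→2→4→T has bottleneck 1 > 0.
Pushing 1 along it raises the flow to 3, so the given flow is not maximum.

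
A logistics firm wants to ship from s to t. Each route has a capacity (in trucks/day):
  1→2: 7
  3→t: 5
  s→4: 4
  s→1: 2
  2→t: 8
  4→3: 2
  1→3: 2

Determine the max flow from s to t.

Augment s→4→3→t: bottleneck 2. Total 2.
Augment s→1→3→t: bottleneck 2. Total 4.
No augmenting path remains in the residual graph.

4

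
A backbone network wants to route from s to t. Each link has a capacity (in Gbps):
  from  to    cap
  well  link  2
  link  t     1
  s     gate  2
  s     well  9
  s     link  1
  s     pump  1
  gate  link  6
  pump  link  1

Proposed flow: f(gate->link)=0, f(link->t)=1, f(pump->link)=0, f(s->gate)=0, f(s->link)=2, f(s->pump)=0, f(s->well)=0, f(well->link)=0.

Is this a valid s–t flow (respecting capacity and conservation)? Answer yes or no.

Capacity violated on s->link: flow 2 > capacity 1.

No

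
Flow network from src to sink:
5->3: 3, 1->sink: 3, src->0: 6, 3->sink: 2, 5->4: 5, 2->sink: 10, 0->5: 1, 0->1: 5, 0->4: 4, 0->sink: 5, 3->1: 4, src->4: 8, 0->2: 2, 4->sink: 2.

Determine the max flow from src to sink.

8

Augment src->0->sink: bottleneck 5. Total 5.
Augment src->4->sink: bottleneck 2. Total 7.
Augment src->0->1->sink: bottleneck 1. Total 8.
No augmenting path remains in the residual graph.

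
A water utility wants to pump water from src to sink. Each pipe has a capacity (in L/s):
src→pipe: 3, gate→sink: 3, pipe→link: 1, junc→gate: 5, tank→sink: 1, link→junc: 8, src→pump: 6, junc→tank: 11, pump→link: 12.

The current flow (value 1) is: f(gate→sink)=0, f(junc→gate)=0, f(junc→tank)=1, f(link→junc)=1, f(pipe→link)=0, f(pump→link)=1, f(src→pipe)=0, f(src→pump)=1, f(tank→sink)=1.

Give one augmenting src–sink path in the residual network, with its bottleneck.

Residual along src→pump→link→junc→gate→sink: src→pump: 5, pump→link: 11, link→junc: 7, junc→gate: 5, gate→sink: 3.
Bottleneck = min = 3.

src→pump→link→junc→gate→sink, bottleneck 3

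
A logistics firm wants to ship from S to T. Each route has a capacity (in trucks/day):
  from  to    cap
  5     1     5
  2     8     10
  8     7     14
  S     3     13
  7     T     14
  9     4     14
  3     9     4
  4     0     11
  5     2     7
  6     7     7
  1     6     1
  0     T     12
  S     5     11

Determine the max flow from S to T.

Augment S->3->9->4->0->T: bottleneck 4. Total 4.
Augment S->5->1->6->7->T: bottleneck 1. Total 5.
Augment S->5->2->8->7->T: bottleneck 7. Total 12.
No augmenting path remains in the residual graph.

12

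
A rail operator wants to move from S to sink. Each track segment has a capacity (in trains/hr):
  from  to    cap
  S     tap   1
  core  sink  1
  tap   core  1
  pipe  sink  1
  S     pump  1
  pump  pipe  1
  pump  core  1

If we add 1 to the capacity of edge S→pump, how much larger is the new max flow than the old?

Original max flow = 2.
Even with extra capacity on S→pump, another cut of capacity 2 remains binding.
New max flow = 2. Increase = 0.

0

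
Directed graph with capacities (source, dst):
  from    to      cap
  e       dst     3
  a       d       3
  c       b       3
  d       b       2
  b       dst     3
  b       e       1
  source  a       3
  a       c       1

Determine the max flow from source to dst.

3

Augment source→a→d→b→dst: bottleneck 2. Total 2.
Augment source→a→c→b→dst: bottleneck 1. Total 3.
No augmenting path remains in the residual graph.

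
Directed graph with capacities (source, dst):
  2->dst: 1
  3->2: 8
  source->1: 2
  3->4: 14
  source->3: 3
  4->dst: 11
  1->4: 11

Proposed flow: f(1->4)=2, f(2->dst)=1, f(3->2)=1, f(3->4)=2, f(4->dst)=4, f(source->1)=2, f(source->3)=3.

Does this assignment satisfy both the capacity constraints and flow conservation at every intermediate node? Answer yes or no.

Every edge has 0 ≤ f(e) ≤ cap(e).
At each intermediate node, inflow equals outflow.

Yes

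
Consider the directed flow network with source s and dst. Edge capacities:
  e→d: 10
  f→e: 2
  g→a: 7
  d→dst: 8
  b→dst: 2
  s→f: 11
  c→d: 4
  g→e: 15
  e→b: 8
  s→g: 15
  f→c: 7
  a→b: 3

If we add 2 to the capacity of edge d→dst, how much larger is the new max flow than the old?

Original max flow = 10.
After raising cap(d→dst), augmenting paths through that edge carry 2 more units.
New max flow = 12. Increase = 2.

2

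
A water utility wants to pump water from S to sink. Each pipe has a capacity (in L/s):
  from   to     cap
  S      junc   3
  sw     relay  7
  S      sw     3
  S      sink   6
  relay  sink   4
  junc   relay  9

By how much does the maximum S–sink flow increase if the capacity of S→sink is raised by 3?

3

Original max flow = 10.
After raising cap(S→sink), augmenting paths through that edge carry 3 more units.
New max flow = 13. Increase = 3.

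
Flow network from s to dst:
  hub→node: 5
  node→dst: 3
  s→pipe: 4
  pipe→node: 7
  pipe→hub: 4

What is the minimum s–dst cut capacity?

3

Max flow = 3 (via 1 augmenting path).
In the residual at optimum, the set reachable from s is {hub, node, pipe, s}.
Cut edges: node→dst (cap 3). Sum = 3.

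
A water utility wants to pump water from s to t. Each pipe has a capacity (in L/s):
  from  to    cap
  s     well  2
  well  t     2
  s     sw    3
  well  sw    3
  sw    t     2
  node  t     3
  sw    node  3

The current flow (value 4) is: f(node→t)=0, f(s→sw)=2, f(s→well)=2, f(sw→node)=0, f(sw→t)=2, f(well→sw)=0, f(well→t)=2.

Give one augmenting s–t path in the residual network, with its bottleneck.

Residual along s→sw→node→t: s→sw: 1, sw→node: 3, node→t: 3.
Bottleneck = min = 1.

s→sw→node→t, bottleneck 1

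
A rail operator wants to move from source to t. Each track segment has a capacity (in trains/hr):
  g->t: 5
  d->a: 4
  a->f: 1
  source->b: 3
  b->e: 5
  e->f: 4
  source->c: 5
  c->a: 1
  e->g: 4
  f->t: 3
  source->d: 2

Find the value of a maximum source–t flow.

Augment source->d->a->f->t: bottleneck 1. Total 1.
Augment source->b->e->g->t: bottleneck 3. Total 4.
No augmenting path remains in the residual graph.

4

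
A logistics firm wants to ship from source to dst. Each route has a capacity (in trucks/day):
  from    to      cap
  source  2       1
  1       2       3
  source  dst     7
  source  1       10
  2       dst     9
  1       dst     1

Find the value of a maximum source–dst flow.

Augment source→dst: bottleneck 7. Total 7.
Augment source→1→dst: bottleneck 1. Total 8.
Augment source→2→dst: bottleneck 1. Total 9.
Augment source→1→2→dst: bottleneck 3. Total 12.
No augmenting path remains in the residual graph.

12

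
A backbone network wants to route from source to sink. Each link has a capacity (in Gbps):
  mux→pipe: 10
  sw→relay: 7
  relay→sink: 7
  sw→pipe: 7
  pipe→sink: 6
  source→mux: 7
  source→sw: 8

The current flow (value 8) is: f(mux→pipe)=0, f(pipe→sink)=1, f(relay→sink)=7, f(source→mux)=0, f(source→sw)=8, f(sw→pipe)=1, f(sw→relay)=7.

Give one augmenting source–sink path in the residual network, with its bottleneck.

source→mux→pipe→sink, bottleneck 5

Residual along source→mux→pipe→sink: source→mux: 7, mux→pipe: 10, pipe→sink: 5.
Bottleneck = min = 5.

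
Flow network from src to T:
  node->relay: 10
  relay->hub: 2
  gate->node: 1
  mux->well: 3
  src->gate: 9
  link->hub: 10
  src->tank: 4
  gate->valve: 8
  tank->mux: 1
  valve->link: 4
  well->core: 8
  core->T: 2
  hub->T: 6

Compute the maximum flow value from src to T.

Augment src->tank->mux->well->core->T: bottleneck 1. Total 1.
Augment src->gate->node->relay->hub->T: bottleneck 1. Total 2.
Augment src->gate->valve->link->hub->T: bottleneck 4. Total 6.
No augmenting path remains in the residual graph.

6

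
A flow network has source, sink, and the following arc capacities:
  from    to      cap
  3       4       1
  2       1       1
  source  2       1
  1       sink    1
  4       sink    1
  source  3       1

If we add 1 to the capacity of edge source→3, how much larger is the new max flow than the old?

0

Original max flow = 2.
Even with extra capacity on source→3, another cut of capacity 2 remains binding.
New max flow = 2. Increase = 0.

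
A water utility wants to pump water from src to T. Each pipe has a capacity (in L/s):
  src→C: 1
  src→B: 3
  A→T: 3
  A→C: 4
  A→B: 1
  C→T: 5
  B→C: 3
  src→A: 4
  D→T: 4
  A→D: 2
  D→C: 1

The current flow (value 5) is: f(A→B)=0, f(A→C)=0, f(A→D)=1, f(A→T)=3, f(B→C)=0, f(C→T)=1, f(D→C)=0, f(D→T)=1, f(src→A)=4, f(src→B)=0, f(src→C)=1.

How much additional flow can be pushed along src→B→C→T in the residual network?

3

Residual capacities along the path: src→B: 3, B→C: 3, C→T: 4.
Minimum is 3.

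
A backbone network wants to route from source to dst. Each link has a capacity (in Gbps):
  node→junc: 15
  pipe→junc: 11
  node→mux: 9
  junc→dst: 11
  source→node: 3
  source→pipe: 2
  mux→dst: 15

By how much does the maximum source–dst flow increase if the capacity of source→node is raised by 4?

Original max flow = 5.
After raising cap(source→node), augmenting paths through that edge carry 4 more units.
New max flow = 9. Increase = 4.

4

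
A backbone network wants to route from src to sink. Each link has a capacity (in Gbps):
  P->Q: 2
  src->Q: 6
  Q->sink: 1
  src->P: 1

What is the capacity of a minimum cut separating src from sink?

Max flow = 1 (via 1 augmenting path).
In the residual at optimum, the set reachable from src is {P, Q, src}.
Cut edges: Q->sink (cap 1). Sum = 1.

1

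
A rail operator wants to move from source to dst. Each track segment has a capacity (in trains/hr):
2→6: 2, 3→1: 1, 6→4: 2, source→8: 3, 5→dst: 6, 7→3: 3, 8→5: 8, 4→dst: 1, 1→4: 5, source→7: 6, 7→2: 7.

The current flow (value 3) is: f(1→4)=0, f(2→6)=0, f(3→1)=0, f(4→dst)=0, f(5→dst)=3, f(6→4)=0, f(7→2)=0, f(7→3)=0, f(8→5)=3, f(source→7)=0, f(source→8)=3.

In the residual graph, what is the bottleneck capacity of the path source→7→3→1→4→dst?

1

Residual capacities along the path: source→7: 6, 7→3: 3, 3→1: 1, 1→4: 5, 4→dst: 1.
Minimum is 1.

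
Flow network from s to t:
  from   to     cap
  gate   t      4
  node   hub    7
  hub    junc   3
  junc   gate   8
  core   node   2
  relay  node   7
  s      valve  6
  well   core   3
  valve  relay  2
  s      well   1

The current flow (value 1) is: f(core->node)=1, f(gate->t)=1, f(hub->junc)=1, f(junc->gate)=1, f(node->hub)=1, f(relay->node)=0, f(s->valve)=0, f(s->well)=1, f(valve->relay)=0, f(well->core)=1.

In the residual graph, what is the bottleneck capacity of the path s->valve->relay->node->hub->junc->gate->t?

2

Residual capacities along the path: s->valve: 6, valve->relay: 2, relay->node: 7, node->hub: 6, hub->junc: 2, junc->gate: 7, gate->t: 3.
Minimum is 2.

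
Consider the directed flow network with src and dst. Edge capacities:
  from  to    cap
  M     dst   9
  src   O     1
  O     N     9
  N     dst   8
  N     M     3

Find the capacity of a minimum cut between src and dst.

1

Max flow = 1 (via 1 augmenting path).
In the residual at optimum, the set reachable from src is {src}.
Cut edges: src->O (cap 1). Sum = 1.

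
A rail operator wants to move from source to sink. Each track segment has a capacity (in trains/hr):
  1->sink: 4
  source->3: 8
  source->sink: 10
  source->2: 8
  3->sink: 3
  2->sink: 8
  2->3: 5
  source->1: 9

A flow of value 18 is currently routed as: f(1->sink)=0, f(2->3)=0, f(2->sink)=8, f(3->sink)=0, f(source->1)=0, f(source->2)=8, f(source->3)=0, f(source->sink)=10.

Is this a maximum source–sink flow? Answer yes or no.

Residual path source->1->sink has bottleneck 4 > 0.
Pushing 4 along it raises the flow to 22, so the given flow is not maximum.

No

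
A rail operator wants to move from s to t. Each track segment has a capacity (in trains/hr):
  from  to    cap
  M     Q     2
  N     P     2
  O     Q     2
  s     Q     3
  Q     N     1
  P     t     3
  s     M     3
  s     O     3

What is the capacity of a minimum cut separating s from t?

Max flow = 1 (via 1 augmenting path).
In the residual at optimum, the set reachable from s is {M, O, Q, s}.
Cut edges: Q->N (cap 1). Sum = 1.

1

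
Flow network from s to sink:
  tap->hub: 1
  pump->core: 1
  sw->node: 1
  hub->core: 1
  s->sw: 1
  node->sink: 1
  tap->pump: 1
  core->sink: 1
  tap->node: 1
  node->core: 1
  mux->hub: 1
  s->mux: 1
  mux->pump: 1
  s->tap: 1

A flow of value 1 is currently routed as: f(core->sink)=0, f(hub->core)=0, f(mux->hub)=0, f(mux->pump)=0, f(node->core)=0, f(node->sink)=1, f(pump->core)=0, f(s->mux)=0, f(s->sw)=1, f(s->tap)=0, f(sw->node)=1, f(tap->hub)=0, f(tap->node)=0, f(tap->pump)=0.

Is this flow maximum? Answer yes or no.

Residual path s->tap->node->core->sink has bottleneck 1 > 0.
Pushing 1 along it raises the flow to 2, so the given flow is not maximum.

No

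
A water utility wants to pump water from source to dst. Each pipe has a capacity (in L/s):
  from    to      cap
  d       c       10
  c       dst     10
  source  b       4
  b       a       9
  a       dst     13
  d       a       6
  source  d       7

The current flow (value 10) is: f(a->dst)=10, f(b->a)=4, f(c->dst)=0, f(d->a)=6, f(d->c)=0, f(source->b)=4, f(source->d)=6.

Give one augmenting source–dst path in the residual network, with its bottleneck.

source->d->c->dst, bottleneck 1

Residual along source->d->c->dst: source->d: 1, d->c: 10, c->dst: 10.
Bottleneck = min = 1.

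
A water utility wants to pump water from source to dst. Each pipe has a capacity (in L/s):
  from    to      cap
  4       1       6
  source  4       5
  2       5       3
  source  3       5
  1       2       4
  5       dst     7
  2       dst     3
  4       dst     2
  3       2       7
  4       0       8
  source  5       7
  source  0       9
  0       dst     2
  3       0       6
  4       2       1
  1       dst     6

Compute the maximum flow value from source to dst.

17

Augment source→4→dst: bottleneck 2. Total 2.
Augment source→0→dst: bottleneck 2. Total 4.
Augment source→5→dst: bottleneck 7. Total 11.
Augment source→3→2→dst: bottleneck 3. Total 14.
Augment source→4→1→dst: bottleneck 3. Total 17.
No augmenting path remains in the residual graph.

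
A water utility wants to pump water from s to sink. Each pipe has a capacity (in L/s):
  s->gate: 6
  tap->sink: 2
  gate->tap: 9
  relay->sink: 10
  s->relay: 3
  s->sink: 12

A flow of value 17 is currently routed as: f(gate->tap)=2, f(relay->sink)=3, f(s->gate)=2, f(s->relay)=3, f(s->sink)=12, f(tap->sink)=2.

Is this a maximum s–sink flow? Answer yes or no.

Yes

Residual reachable from s: {gate, s, tap}; sink is not reachable.
Saturated cut: s->relay, s->sink, tap->sink with total capacity 17 = current flow value. Flow is maximum.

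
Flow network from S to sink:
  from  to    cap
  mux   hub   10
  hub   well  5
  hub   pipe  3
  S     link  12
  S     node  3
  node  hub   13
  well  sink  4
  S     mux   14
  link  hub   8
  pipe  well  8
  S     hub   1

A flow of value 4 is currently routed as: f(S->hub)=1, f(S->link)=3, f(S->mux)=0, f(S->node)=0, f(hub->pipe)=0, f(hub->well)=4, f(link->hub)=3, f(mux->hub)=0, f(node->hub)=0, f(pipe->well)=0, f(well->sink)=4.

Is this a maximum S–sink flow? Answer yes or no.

Yes

Residual reachable from S: {S, hub, link, mux, node, pipe, well}; sink is not reachable.
Saturated cut: well->sink with total capacity 4 = current flow value. Flow is maximum.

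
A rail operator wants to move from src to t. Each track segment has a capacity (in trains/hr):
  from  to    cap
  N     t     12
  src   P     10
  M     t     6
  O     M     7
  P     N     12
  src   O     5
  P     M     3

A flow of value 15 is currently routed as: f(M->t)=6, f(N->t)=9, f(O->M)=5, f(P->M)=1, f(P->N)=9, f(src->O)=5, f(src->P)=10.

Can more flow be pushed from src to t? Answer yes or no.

No

Residual reachable from src: {src}; t is not reachable.
Saturated cut: src->O, src->P with total capacity 15 = current flow value. Flow is maximum.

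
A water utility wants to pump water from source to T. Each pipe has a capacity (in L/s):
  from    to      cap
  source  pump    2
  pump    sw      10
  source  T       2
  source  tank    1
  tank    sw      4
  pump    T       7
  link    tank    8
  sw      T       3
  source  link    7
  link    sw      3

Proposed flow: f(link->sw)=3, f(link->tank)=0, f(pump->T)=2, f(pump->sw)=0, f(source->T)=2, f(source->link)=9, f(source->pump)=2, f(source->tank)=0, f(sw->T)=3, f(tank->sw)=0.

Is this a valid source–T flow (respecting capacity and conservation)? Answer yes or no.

No

Capacity violated on source->link: flow 9 > capacity 7.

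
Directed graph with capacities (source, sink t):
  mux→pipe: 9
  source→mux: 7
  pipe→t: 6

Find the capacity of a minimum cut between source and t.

6

Max flow = 6 (via 1 augmenting path).
In the residual at optimum, the set reachable from source is {mux, pipe, source}.
Cut edges: pipe→t (cap 6). Sum = 6.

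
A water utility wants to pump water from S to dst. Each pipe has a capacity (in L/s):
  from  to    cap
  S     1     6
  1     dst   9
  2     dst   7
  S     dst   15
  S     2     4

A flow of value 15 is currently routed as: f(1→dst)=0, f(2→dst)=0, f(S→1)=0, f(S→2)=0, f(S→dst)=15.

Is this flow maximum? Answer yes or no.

Residual path S→1→dst has bottleneck 6 > 0.
Pushing 6 along it raises the flow to 21, so the given flow is not maximum.

No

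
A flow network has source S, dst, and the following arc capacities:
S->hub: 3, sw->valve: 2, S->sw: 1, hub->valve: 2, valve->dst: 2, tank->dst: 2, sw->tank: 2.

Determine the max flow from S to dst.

3

Augment S->sw->tank->dst: bottleneck 1. Total 1.
Augment S->hub->valve->dst: bottleneck 2. Total 3.
No augmenting path remains in the residual graph.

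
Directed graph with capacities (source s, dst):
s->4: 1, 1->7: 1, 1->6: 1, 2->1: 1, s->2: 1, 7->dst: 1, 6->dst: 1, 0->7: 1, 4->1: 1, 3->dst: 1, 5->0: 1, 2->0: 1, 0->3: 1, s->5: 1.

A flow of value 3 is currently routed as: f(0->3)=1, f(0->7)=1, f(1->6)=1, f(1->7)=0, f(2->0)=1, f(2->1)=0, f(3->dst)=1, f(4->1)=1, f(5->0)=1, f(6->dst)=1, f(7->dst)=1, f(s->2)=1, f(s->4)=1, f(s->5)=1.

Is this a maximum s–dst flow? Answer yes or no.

Yes

Residual reachable from s: {s}; dst is not reachable.
Saturated cut: s->5, s->4, s->2 with total capacity 3 = current flow value. Flow is maximum.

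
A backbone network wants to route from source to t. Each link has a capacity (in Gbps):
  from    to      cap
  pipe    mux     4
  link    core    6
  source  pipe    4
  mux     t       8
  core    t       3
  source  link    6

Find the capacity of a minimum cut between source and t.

7

Max flow = 7 (via 2 augmenting paths).
In the residual at optimum, the set reachable from source is {core, link, source}.
Cut edges: source->pipe (cap 4), core->t (cap 3). Sum = 7.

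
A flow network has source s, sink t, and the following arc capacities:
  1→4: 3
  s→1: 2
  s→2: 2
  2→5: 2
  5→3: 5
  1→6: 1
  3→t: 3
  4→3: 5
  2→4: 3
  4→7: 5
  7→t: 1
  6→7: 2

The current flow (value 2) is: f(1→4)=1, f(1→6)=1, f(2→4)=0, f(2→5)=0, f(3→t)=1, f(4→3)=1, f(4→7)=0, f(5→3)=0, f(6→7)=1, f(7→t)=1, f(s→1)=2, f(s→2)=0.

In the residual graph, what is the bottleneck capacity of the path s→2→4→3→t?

2

Residual capacities along the path: s→2: 2, 2→4: 3, 4→3: 4, 3→t: 2.
Minimum is 2.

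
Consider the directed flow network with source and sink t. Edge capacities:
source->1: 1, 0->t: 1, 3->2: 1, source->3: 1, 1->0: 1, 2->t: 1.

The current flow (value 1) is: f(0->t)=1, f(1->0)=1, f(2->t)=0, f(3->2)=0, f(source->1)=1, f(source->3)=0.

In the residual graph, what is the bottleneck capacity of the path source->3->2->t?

1

Residual capacities along the path: source->3: 1, 3->2: 1, 2->t: 1.
Minimum is 1.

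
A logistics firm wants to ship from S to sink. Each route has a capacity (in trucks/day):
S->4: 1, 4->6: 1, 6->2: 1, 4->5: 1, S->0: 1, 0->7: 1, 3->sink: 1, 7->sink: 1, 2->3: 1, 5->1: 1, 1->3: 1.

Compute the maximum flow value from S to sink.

2

Augment S->0->7->sink: bottleneck 1. Total 1.
Augment S->4->5->1->3->sink: bottleneck 1. Total 2.
No augmenting path remains in the residual graph.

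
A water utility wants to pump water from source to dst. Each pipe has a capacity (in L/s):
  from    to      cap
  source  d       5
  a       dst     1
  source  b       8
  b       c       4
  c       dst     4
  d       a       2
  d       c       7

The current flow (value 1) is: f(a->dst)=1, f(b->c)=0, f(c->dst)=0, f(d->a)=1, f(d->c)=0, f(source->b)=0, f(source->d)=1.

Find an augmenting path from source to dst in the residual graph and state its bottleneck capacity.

Residual along source->d->c->dst: source->d: 4, d->c: 7, c->dst: 4.
Bottleneck = min = 4.

source->d->c->dst, bottleneck 4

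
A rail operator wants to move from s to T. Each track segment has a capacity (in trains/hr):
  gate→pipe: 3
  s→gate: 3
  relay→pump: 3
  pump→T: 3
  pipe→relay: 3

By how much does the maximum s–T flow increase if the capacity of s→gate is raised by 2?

0

Original max flow = 3.
Even with extra capacity on s→gate, another cut of capacity 3 remains binding.
New max flow = 3. Increase = 0.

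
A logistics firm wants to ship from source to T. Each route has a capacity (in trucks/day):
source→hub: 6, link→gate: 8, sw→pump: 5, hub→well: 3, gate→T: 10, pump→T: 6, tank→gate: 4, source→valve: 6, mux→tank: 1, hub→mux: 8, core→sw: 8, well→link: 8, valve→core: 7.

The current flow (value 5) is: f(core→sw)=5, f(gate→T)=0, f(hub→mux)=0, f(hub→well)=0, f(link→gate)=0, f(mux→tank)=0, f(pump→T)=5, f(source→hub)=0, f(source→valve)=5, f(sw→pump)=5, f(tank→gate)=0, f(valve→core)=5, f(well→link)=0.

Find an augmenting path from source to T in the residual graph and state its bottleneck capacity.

source→hub→mux→tank→gate→T, bottleneck 1

Residual along source→hub→mux→tank→gate→T: source→hub: 6, hub→mux: 8, mux→tank: 1, tank→gate: 4, gate→T: 10.
Bottleneck = min = 1.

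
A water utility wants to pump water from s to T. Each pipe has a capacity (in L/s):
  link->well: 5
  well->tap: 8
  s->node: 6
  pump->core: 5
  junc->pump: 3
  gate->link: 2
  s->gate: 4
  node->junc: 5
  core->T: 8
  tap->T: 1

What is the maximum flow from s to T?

4

Augment s->node->junc->pump->core->T: bottleneck 3. Total 3.
Augment s->gate->link->well->tap->T: bottleneck 1. Total 4.
No augmenting path remains in the residual graph.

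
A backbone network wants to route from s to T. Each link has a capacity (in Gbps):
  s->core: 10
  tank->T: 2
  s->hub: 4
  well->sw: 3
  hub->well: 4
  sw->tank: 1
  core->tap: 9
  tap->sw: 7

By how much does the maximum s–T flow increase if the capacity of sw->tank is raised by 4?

1

Original max flow = 1.
After raising cap(sw->tank), augmenting paths through that edge carry 1 more unit.
New max flow = 2. Increase = 1.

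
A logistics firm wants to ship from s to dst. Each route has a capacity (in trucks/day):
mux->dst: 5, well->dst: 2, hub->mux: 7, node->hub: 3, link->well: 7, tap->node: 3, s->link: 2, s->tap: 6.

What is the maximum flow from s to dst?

Augment s->link->well->dst: bottleneck 2. Total 2.
Augment s->tap->node->hub->mux->dst: bottleneck 3. Total 5.
No augmenting path remains in the residual graph.

5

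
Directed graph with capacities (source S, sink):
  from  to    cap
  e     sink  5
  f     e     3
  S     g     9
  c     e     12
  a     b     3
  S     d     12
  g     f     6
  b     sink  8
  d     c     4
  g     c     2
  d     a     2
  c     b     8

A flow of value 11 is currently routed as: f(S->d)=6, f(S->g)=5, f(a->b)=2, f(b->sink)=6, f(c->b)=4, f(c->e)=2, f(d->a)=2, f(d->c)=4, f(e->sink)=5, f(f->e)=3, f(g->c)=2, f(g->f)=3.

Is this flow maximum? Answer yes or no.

Yes

Residual reachable from S: {S, d, f, g}; sink is not reachable.
Saturated cut: g->c, f->e, d->c, d->a with total capacity 11 = current flow value. Flow is maximum.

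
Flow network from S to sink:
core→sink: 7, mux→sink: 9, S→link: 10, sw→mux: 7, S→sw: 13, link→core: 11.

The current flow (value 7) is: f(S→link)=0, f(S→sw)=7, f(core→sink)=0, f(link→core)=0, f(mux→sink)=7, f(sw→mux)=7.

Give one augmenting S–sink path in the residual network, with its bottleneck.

S→link→core→sink, bottleneck 7

Residual along S→link→core→sink: S→link: 10, link→core: 11, core→sink: 7.
Bottleneck = min = 7.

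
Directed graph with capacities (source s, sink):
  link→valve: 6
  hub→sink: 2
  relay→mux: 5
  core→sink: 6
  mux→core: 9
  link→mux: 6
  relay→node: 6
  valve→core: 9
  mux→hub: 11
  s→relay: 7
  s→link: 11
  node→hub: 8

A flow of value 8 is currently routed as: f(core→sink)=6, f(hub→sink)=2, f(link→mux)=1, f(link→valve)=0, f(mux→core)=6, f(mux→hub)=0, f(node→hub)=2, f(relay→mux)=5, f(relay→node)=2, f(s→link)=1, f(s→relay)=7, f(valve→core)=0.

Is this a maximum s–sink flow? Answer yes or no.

Yes

Residual reachable from s: {core, hub, link, mux, node, relay, s, valve}; sink is not reachable.
Saturated cut: hub→sink, core→sink with total capacity 8 = current flow value. Flow is maximum.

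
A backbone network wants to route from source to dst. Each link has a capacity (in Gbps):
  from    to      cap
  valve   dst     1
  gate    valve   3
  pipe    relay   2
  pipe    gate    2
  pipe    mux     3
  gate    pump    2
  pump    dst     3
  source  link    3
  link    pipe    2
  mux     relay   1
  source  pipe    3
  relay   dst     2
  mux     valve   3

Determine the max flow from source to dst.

Augment source→pipe→relay→dst: bottleneck 2. Total 2.
Augment source→pipe→gate→pump→dst: bottleneck 1. Total 3.
Augment source→link→pipe→gate→pump→dst: bottleneck 1. Total 4.
Augment source→link→pipe→mux→valve→dst: bottleneck 1. Total 5.
No augmenting path remains in the residual graph.

5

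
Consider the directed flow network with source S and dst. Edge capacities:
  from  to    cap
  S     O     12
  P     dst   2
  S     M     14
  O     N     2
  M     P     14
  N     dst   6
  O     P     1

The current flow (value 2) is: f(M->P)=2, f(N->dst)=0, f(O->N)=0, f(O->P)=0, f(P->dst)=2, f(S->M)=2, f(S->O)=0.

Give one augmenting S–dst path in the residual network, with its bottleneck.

Residual along S->O->N->dst: S->O: 12, O->N: 2, N->dst: 6.
Bottleneck = min = 2.

S->O->N->dst, bottleneck 2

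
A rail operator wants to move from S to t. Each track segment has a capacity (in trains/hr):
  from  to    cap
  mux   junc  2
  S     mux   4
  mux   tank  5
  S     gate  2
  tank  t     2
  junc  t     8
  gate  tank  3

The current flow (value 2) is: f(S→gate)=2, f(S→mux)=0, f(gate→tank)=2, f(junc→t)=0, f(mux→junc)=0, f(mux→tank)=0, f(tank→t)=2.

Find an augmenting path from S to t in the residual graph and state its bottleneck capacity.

Residual along S→mux→junc→t: S→mux: 4, mux→junc: 2, junc→t: 8.
Bottleneck = min = 2.

S→mux→junc→t, bottleneck 2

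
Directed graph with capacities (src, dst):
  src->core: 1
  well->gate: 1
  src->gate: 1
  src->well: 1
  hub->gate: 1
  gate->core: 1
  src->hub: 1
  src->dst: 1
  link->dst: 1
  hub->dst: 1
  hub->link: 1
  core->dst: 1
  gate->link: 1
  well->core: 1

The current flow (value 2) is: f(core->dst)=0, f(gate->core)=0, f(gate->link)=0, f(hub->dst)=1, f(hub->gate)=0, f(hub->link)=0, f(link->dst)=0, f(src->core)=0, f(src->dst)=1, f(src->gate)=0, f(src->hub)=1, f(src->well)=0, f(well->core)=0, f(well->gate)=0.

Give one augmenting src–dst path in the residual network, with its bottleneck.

src->core->dst, bottleneck 1

Residual along src->core->dst: src->core: 1, core->dst: 1.
Bottleneck = min = 1.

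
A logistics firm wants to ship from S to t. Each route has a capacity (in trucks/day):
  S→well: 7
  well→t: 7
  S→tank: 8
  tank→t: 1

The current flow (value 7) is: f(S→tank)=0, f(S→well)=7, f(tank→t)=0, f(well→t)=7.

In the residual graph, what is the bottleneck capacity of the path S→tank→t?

Residual capacities along the path: S→tank: 8, tank→t: 1.
Minimum is 1.

1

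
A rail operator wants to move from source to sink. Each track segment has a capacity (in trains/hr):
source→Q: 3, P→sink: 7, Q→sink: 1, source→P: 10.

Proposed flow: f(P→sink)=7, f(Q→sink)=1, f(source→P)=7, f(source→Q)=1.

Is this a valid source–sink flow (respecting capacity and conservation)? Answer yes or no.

Yes

Every edge has 0 ≤ f(e) ≤ cap(e).
At each intermediate node, inflow equals outflow.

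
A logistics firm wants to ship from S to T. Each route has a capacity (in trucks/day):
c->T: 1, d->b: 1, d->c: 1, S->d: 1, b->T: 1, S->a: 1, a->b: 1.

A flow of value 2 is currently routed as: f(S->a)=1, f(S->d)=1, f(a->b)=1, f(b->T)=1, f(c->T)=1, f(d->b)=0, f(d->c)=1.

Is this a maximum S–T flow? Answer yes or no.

Yes

Residual reachable from S: {S}; T is not reachable.
Saturated cut: S->a, S->d with total capacity 2 = current flow value. Flow is maximum.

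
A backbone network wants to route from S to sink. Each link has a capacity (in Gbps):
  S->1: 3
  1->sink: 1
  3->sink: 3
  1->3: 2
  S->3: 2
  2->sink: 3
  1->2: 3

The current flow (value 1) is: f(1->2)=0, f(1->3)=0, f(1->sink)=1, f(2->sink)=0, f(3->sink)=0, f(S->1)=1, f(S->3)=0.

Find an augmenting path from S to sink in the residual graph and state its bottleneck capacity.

S->3->sink, bottleneck 2

Residual along S->3->sink: S->3: 2, 3->sink: 3.
Bottleneck = min = 2.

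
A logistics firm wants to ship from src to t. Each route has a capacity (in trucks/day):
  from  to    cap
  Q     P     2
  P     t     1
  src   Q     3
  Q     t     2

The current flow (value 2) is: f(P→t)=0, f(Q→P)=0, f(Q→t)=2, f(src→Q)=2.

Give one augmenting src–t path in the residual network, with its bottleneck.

src→Q→P→t, bottleneck 1

Residual along src→Q→P→t: src→Q: 1, Q→P: 2, P→t: 1.
Bottleneck = min = 1.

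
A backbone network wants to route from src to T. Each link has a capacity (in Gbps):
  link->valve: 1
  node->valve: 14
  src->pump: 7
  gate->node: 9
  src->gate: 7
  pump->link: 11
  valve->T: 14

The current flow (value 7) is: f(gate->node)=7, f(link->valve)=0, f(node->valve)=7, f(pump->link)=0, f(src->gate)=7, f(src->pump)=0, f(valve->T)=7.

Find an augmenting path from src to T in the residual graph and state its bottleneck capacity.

src->pump->link->valve->T, bottleneck 1

Residual along src->pump->link->valve->T: src->pump: 7, pump->link: 11, link->valve: 1, valve->T: 7.
Bottleneck = min = 1.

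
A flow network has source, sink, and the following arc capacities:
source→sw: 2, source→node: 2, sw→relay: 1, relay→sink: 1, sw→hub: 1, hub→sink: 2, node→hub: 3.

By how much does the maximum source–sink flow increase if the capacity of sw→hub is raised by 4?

Original max flow = 3.
Edge sw→hub does not cross the min cut (source side {hub, node, source, sw}), so extra capacity there cannot help.
New max flow = 3. Increase = 0.

0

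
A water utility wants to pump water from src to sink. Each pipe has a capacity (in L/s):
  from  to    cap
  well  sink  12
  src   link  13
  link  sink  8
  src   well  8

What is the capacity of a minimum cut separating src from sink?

Max flow = 16 (via 2 augmenting paths).
In the residual at optimum, the set reachable from src is {link, src}.
Cut edges: src→well (cap 8), link→sink (cap 8). Sum = 16.

16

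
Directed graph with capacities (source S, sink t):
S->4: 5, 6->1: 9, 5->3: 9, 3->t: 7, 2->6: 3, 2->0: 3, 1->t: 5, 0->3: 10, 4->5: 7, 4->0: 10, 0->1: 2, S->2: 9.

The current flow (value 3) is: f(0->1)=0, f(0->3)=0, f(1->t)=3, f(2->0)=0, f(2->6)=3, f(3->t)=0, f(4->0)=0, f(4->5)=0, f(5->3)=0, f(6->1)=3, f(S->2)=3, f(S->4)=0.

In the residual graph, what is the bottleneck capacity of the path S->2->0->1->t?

Residual capacities along the path: S->2: 6, 2->0: 3, 0->1: 2, 1->t: 2.
Minimum is 2.

2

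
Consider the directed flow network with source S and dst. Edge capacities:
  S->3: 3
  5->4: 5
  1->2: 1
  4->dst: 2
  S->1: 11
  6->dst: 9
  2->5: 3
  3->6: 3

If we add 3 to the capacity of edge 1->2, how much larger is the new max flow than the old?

Original max flow = 4.
After raising cap(1->2), augmenting paths through that edge carry 1 more unit.
New max flow = 5. Increase = 1.

1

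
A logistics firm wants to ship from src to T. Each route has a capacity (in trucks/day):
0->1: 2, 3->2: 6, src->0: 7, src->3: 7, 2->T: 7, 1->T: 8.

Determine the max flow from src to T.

8

Augment src->3->2->T: bottleneck 6. Total 6.
Augment src->0->1->T: bottleneck 2. Total 8.
No augmenting path remains in the residual graph.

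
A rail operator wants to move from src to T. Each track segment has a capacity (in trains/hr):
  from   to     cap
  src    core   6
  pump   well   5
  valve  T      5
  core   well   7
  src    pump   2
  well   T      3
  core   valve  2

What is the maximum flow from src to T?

Augment src→pump→well→T: bottleneck 2. Total 2.
Augment src→core→well→T: bottleneck 1. Total 3.
Augment src→core→valve→T: bottleneck 2. Total 5.
No augmenting path remains in the residual graph.

5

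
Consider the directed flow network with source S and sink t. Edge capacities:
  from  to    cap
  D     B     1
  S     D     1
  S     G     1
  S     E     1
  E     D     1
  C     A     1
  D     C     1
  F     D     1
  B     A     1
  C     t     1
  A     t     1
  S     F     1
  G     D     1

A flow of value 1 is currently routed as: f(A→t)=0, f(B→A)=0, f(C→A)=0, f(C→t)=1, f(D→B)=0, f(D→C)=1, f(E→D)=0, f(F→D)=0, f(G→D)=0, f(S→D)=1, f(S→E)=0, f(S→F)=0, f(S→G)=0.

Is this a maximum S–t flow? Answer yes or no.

No

Residual path S→F→D→B→A→t has bottleneck 1 > 0.
Pushing 1 along it raises the flow to 2, so the given flow is not maximum.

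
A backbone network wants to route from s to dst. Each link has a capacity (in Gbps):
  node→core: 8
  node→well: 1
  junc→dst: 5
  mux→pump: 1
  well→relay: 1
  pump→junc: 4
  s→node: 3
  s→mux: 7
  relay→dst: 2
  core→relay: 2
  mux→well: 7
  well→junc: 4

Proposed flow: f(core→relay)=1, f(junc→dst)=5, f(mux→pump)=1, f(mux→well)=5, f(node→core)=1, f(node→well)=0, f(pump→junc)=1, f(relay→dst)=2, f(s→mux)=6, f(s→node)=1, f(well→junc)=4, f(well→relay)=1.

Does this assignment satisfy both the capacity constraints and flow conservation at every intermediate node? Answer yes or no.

Yes

Every edge has 0 ≤ f(e) ≤ cap(e).
At each intermediate node, inflow equals outflow.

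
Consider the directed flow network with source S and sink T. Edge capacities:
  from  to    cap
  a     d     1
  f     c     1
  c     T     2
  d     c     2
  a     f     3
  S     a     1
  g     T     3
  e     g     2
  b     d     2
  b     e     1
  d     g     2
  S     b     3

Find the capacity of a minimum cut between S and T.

Max flow = 4 (via 3 augmenting paths).
In the residual at optimum, the set reachable from S is {S}.
Cut edges: S->b (cap 3), S->a (cap 1). Sum = 4.

4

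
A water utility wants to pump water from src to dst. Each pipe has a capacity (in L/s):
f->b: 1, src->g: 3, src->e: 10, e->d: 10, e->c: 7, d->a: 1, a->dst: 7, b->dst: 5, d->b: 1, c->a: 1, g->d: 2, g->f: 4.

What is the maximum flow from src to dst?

Augment src->e->c->a->dst: bottleneck 1. Total 1.
Augment src->e->d->a->dst: bottleneck 1. Total 2.
Augment src->e->d->b->dst: bottleneck 1. Total 3.
Augment src->g->f->b->dst: bottleneck 1. Total 4.
No augmenting path remains in the residual graph.

4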